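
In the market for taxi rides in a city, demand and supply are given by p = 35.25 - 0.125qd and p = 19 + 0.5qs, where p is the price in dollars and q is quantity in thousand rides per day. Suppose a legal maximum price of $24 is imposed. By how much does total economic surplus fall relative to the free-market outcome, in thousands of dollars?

Rearranging demand gives qd = 282 - 8p; rearranging supply gives qs = 2p - 38. Setting quantity demanded equal to quantity supplied, 282 - 8p = 2p - 38, gives p* = 32 and q* = 26.
Since 24 < 32, the ceiling is binding.
At p = 24: qd = 282 - 8·24 = 90 and qs = 2·24 - 38 = 10.
Quantity traded falls to 10. At q = 10 the demand price is (282 - 10)/8 = 34 and the supply price is (38 + 10)/2 = 24.
Deadweight loss = ½ · (34 - 24) · (26 - 10) = ½ · 10 · 16 = 80.

80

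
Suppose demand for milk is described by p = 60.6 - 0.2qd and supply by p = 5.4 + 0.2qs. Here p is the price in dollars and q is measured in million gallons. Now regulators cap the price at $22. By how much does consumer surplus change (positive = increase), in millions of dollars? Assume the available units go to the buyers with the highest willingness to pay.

Rearranging demand gives qd = 303 - 5p; rearranging supply gives qs = 5p - 27. Equilibrium: 303 - 5p = 5p - 27, so 330 = 10p and p* = 33, q* = 138.
The ceiling of 22 is below the equilibrium price 33, so it binds.
At p = 22: qd = 303 - 5·22 = 193 and qs = 5·22 - 27 = 83.
Consumer surplus without the control is ½ · (60.6 - 33) · 138 = 1904.4.
With the ceiling, 83 units are sold at 22 (assume they go to the highest-value buyers). The demand price at q = 83 is 44, so CS = ½ · [(60.6 - 22) + (44 - 22)] · 83 = 2514.9.
Change in consumer surplus = 2514.9 - 1904.4 = 610.5.

610.5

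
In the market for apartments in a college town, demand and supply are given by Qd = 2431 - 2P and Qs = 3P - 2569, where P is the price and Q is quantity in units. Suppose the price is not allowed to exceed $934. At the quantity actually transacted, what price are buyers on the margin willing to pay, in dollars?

Equilibrium: 2431 - 2P = 3P - 2569, so 5000 = 5P and P* = 1000, Q* = 431.
Because the ceiling (934) lies below the market-clearing price, it is binding.
At P = 934: Qd = 2431 - 2·934 = 563 and Qs = 3·934 - 2569 = 233.
Only 233 units reach the market. On the demand curve, the marginal buyer's willingness to pay at Q = 233 is (2431 - 233)/2 = 1099.

1099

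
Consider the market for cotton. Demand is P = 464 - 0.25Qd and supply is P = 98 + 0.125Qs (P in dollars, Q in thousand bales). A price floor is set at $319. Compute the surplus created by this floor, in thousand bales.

Rearranging demand gives Qd = 1856 - 4P; rearranging supply gives Qs = 8P - 784. In a free market, 1856 - 4P = 8P - 784 gives the equilibrium P* = 220, Q* = 976.
The floor of 319 is above the equilibrium price 220, so it binds.
At P = 319: Qd = 1856 - 4·319 = 580 and Qs = 8·319 - 784 = 1768.
Surplus = Qs - Qd = 1768 - 580 = 1188.

1188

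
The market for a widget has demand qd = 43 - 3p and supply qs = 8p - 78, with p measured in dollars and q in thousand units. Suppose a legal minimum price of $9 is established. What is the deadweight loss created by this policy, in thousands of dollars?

In a free market, 43 - 3p = 8p - 78 gives the equilibrium p* = 11, q* = 10.
The floor of 9 is below the equilibrium price 11, so it is not binding; the market clears at p* = 11, q* = 10.
Since the control does not bind, no trades are prevented and deadweight loss is zero.

0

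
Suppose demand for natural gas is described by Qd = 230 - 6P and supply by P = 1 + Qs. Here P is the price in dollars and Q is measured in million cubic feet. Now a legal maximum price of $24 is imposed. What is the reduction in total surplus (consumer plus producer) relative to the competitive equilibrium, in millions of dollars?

47.25

Rearranging supply gives Qs = P - 1. In a free market, 230 - 6P = P - 1 gives the equilibrium P* = 33, Q* = 32.
The ceiling of 24 is below the equilibrium price 33, so it binds.
At P = 24: Qd = 230 - 6·24 = 86 and Qs = 24 - 1 = 23.
Quantity traded falls to 23. At Q = 23 the demand price is (230 - 23)/6 = 34.5 and the supply price is 1 + 23 = 24.
Deadweight loss = ½ · (34.5 - 24) · (32 - 23) = ½ · 10.5 · 9 = 47.25.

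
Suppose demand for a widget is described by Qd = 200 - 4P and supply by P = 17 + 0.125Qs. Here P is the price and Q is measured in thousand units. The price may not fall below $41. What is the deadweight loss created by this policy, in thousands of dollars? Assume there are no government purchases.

Rearranging supply gives Qs = 8P - 136. Without the control the market clears where 200 - 4P = 8P - 136, i.e. P* = 28 and Q* = 88.
Because the floor (41) lies above the market-clearing price, it is binding.
At P = 41: Qd = 200 - 4·41 = 36 and Qs = 8·41 - 136 = 192.
Quantity traded falls to 36. At Q = 36 the demand price is (200 - 36)/4 = 41 and the supply price is (136 + 36)/8 = 21.5.
Deadweight loss = ½ · (41 - 21.5) · (88 - 36) = ½ · 19.5 · 52 = 507.

507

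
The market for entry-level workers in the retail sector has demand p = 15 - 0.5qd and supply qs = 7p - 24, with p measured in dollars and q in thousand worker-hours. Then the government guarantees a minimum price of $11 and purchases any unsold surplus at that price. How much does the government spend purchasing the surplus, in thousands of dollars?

Rearranging demand gives qd = 30 - 2p. Setting quantity demanded equal to quantity supplied, 30 - 2p = 7p - 24, gives p* = 6 and q* = 18.
The floor of 11 is above the equilibrium price 6, so it binds.
At p = 11: qd = 30 - 2·11 = 8 and qs = 7·11 - 24 = 53.
Surplus = qs - qd = 45.
Government expenditure = surplus × support price = 45 × 11 = 495.

495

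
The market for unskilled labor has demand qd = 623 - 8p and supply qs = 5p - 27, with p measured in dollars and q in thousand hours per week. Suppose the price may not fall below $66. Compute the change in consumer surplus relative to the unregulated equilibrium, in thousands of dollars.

Equilibrium: 623 - 8p = 5p - 27, so 650 = 13p and p* = 50, q* = 223.
The floor of 66 is above the equilibrium price 50, so it binds.
At p = 66: qd = 623 - 8·66 = 95 and qs = 5·66 - 27 = 303.
Consumer surplus without the control is ½ · (77.875 - 50) · 223 = 3108.0625.
With the floor, consumers buy 95 units at 66, so CS = ½ · (77.875 - 66) · 95 = 564.0625.
Change in consumer surplus = 564.0625 - 3108.0625 = -2544.

-2544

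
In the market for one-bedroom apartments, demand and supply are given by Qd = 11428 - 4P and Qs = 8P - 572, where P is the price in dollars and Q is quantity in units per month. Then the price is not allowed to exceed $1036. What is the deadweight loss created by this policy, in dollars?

0

Equilibrium: 11428 - 4P = 8P - 572, so 12000 = 12P and P* = 1000, Q* = 7428.
The ceiling of 1036 is above the equilibrium price 1000, so it is not binding; the market clears at P* = 1000, Q* = 7428.
Since the control does not bind, no trades are prevented and deadweight loss is zero.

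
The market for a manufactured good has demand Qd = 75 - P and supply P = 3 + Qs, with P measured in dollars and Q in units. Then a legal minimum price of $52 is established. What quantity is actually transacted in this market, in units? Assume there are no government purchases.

23

Rearranging supply gives Qs = P - 3. Setting quantity demanded equal to quantity supplied, 75 - P = P - 3, gives P* = 39 and Q* = 36.
The floor of 52 is above the equilibrium price 39, so it binds.
At P = 52: Qd = 75 - 52 = 23 and Qs = 52 - 3 = 49.
The quantity actually transacted is the short side, demand: 23.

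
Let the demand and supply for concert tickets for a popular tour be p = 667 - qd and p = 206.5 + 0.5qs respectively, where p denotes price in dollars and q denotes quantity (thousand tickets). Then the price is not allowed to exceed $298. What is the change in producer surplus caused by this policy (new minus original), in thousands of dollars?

-15190

Rearranging demand gives qd = 667 - p; rearranging supply gives qs = 2p - 413. Setting quantity demanded equal to quantity supplied, 667 - p = 2p - 413, gives p* = 360 and q* = 307.
The ceiling of 298 is below the equilibrium price 360, so it binds.
At p = 298: qd = 667 - 298 = 369 and qs = 2·298 - 413 = 183.
Producer surplus without the control is ½ · (360 - 206.5) · 307 = 23562.25.
With the ceiling, producers sell 183 units at 298, so PS = ½ · (298 - 206.5) · 183 = 8372.25.
Change in producer surplus = 8372.25 - 23562.25 = -15190.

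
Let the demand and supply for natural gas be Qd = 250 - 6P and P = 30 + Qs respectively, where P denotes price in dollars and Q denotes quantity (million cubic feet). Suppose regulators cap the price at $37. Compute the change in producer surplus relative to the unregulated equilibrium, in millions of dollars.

Rearranging supply gives Qs = P - 30. Setting quantity demanded equal to quantity supplied, 250 - 6P = P - 30, gives P* = 40 and Q* = 10.
The ceiling of 37 is below the equilibrium price 40, so it binds.
At P = 37: Qd = 250 - 6·37 = 28 and Qs = 37 - 30 = 7.
Producer surplus without the control is ½ · (40 - 30) · 10 = 50.
With the ceiling, producers sell 7 units at 37, so PS = ½ · (37 - 30) · 7 = 24.5.
Change in producer surplus = 24.5 - 50 = -25.5.

-25.5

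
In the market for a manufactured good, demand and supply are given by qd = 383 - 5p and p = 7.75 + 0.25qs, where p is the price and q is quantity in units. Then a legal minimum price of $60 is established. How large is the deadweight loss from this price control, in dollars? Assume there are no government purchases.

Rearranging supply gives qs = 4p - 31. In a free market, 383 - 5p = 4p - 31 gives the equilibrium p* = 46, q* = 153.
The floor of 60 is above the equilibrium price 46, so it binds.
At p = 60: qd = 383 - 5·60 = 83 and qs = 4·60 - 31 = 209.
Quantity traded falls to 83. At q = 83 the demand price is (383 - 83)/5 = 60 and the supply price is (31 + 83)/4 = 28.5.
Deadweight loss = ½ · (60 - 28.5) · (153 - 83) = ½ · 31.5 · 70 = 1102.5.

1102.5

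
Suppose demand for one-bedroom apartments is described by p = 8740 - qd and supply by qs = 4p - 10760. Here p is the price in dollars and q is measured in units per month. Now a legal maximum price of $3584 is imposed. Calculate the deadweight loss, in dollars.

998560

Rearranging demand gives qd = 8740 - p. In a free market, 8740 - p = 4p - 10760 gives the equilibrium p* = 3900, q* = 4840.
The ceiling of 3584 is below the equilibrium price 3900, so it binds.
At p = 3584: qd = 8740 - 3584 = 5156 and qs = 4·3584 - 10760 = 3576.
Quantity traded falls to 3576. At q = 3576 the demand price is 8740 - 3576 = 5164 and the supply price is (10760 + 3576)/4 = 3584.
Deadweight loss = ½ · (5164 - 3584) · (4840 - 3576) = ½ · 1580 · 1264 = 998560.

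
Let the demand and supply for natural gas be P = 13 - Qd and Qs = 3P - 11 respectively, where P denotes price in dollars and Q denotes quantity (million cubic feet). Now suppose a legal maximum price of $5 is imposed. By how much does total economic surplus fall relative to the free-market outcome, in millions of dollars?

6

Rearranging demand gives Qd = 13 - P. Setting quantity demanded equal to quantity supplied, 13 - P = 3P - 11, gives P* = 6 and Q* = 7.
Because the ceiling (5) lies below the market-clearing price, it is binding.
At P = 5: Qd = 13 - 5 = 8 and Qs = 3·5 - 11 = 4.
Quantity traded falls to 4. At Q = 4 the demand price is 13 - 4 = 9 and the supply price is (11 + 4)/3 = 5.
Deadweight loss = ½ · (9 - 5) · (7 - 4) = ½ · 4 · 3 = 6.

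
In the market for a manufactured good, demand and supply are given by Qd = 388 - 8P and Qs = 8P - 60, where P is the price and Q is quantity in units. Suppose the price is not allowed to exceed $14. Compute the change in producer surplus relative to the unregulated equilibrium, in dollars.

-1512

Setting quantity demanded equal to quantity supplied, 388 - 8P = 8P - 60, gives P* = 28 and Q* = 164.
Because the ceiling (14) lies below the market-clearing price, it is binding.
At P = 14: Qd = 388 - 8·14 = 276 and Qs = 8·14 - 60 = 52.
Producer surplus without the control is ½ · (28 - 7.5) · 164 = 1681.
With the ceiling, producers sell 52 units at 14, so PS = ½ · (14 - 7.5) · 52 = 169.
Change in producer surplus = 169 - 1681 = -1512.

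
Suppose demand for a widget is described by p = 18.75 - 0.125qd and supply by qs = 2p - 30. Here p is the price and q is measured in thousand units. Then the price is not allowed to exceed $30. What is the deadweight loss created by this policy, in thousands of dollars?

Rearranging demand gives qd = 150 - 8p. In a free market, 150 - 8p = 2p - 30 gives the equilibrium p* = 18, q* = 6.
The ceiling of 30 is above the equilibrium price 18, so it is not binding; the market clears at p* = 18, q* = 6.
Since the control does not bind, no trades are prevented and deadweight loss is zero.

0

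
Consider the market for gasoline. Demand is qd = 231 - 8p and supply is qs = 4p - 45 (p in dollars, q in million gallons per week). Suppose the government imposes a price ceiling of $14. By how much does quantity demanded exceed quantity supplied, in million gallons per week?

108

Equilibrium: 231 - 8p = 4p - 45, so 276 = 12p and p* = 23, q* = 47.
Because the ceiling (14) lies below the market-clearing price, it is binding.
At p = 14: qd = 231 - 8·14 = 119 and qs = 4·14 - 45 = 11.
Shortage = qd - qs = 119 - 11 = 108.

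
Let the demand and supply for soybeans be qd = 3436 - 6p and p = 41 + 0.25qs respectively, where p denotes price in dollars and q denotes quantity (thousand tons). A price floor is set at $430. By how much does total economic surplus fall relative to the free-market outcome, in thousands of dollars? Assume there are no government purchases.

36750

Rearranging supply gives qs = 4p - 164. Without the control the market clears where 3436 - 6p = 4p - 164, i.e. p* = 360 and q* = 1276.
Because the floor (430) lies above the market-clearing price, it is binding.
At p = 430: qd = 3436 - 6·430 = 856 and qs = 4·430 - 164 = 1556.
Quantity traded falls to 856. At q = 856 the demand price is (3436 - 856)/6 = 430 and the supply price is (164 + 856)/4 = 255.
Deadweight loss = ½ · (430 - 255) · (1276 - 856) = ½ · 175 · 420 = 36750.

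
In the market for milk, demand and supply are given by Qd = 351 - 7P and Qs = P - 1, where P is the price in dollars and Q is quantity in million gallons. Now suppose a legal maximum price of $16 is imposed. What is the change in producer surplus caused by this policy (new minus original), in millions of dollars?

In a free market, 351 - 7P = P - 1 gives the equilibrium P* = 44, Q* = 43.
Because the ceiling (16) lies below the market-clearing price, it is binding.
At P = 16: Qd = 351 - 7·16 = 239 and Qs = 16 - 1 = 15.
Producer surplus without the control is ½ · (44 - 1) · 43 = 924.5.
With the ceiling, producers sell 15 units at 16, so PS = ½ · (16 - 1) · 15 = 112.5.
Change in producer surplus = 112.5 - 924.5 = -812.

-812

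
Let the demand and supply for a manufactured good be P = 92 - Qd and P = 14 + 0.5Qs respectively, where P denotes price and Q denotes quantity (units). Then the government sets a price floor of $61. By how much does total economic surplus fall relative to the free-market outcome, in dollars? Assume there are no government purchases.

330.75

Rearranging demand gives Qd = 92 - P; rearranging supply gives Qs = 2P - 28. Setting quantity demanded equal to quantity supplied, 92 - P = 2P - 28, gives P* = 40 and Q* = 52.
Since 61 > 40, the floor is binding.
At P = 61: Qd = 92 - 61 = 31 and Qs = 2·61 - 28 = 94.
Quantity traded falls to 31. At Q = 31 the demand price is 92 - 31 = 61 and the supply price is (28 + 31)/2 = 29.5.
Deadweight loss = ½ · (61 - 29.5) · (52 - 31) = ½ · 31.5 · 21 = 330.75.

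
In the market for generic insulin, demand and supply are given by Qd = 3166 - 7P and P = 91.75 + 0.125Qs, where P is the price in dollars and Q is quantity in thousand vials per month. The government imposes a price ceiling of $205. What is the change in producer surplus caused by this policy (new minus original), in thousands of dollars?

Rearranging supply gives Qs = 8P - 734. In a free market, 3166 - 7P = 8P - 734 gives the equilibrium P* = 260, Q* = 1346.
Since 205 < 260, the ceiling is binding.
At P = 205: Qd = 3166 - 7·205 = 1731 and Qs = 8·205 - 734 = 906.
Producer surplus without the control is ½ · (260 - 91.75) · 1346 = 113232.25.
With the ceiling, producers sell 906 units at 205, so PS = ½ · (205 - 91.75) · 906 = 51302.25.
Change in producer surplus = 51302.25 - 113232.25 = -61930.

-61930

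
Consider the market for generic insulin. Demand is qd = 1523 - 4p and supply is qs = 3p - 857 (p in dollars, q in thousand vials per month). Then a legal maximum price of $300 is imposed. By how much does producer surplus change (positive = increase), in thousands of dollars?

Without the control the market clears where 1523 - 4p = 3p - 857, i.e. p* = 340 and q* = 163.
The ceiling of 300 is below the equilibrium price 340, so it binds.
At p = 300: qd = 1523 - 4·300 = 323 and qs = 3·300 - 857 = 43.
Producer surplus without the control is ½ · (340 - 857/3) · 163 = 26569/6.
With the ceiling, producers sell 43 units at 300, so PS = ½ · (300 - 857/3) · 43 = 1849/6.
Change in producer surplus = 1849/6 - 26569/6 = -4120.

-4120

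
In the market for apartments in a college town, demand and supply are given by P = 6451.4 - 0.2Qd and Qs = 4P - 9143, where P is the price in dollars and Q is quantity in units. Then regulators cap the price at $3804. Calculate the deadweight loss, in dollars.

2281017.6

Rearranging demand gives Qd = 32257 - 5P. Equilibrium: 32257 - 5P = 4P - 9143, so 41400 = 9P and P* = 4600, Q* = 9257.
The ceiling of 3804 is below the equilibrium price 4600, so it binds.
At P = 3804: Qd = 32257 - 5·3804 = 13237 and Qs = 4·3804 - 9143 = 6073.
Quantity traded falls to 6073. At Q = 6073 the demand price is (32257 - 6073)/5 = 5236.8 and the supply price is (9143 + 6073)/4 = 3804.
Deadweight loss = ½ · (5236.8 - 3804) · (9257 - 6073) = ½ · 1432.8 · 3184 = 2281017.6.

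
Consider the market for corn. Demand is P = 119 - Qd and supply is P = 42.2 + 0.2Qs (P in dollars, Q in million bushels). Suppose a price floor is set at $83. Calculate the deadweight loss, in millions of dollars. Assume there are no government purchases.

470.4

Rearranging demand gives Qd = 119 - P; rearranging supply gives Qs = 5P - 211. Without the control the market clears where 119 - P = 5P - 211, i.e. P* = 55 and Q* = 64.
The floor of 83 is above the equilibrium price 55, so it binds.
At P = 83: Qd = 119 - 83 = 36 and Qs = 5·83 - 211 = 204.
Quantity traded falls to 36. At Q = 36 the demand price is 119 - 36 = 83 and the supply price is (211 + 36)/5 = 49.4.
Deadweight loss = ½ · (83 - 49.4) · (64 - 36) = ½ · 33.6 · 28 = 470.4.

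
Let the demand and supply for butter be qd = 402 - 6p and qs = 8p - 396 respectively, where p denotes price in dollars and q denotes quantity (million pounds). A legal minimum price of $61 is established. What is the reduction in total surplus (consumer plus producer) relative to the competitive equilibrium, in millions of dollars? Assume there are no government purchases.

84

Without the control the market clears where 402 - 6p = 8p - 396, i.e. p* = 57 and q* = 60.
The floor of 61 is above the equilibrium price 57, so it binds.
At p = 61: qd = 402 - 6·61 = 36 and qs = 8·61 - 396 = 92.
Quantity traded falls to 36. At q = 36 the demand price is (402 - 36)/6 = 61 and the supply price is (396 + 36)/8 = 54.
Deadweight loss = ½ · (61 - 54) · (60 - 36) = ½ · 7 · 24 = 84.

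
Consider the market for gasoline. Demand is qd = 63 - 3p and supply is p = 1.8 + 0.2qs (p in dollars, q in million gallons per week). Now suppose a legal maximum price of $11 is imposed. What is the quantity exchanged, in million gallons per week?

Rearranging supply gives qs = 5p - 9. Equilibrium: 63 - 3p = 5p - 9, so 72 = 8p and p* = 9, q* = 36.
The ceiling of 11 is above the equilibrium price 9, so it is not binding; the market clears at p* = 9, q* = 36.

36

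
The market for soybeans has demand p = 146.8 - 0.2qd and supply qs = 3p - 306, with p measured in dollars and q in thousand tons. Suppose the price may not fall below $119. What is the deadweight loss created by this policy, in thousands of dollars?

0

Rearranging demand gives qd = 734 - 5p. Setting quantity demanded equal to quantity supplied, 734 - 5p = 3p - 306, gives p* = 130 and q* = 84.
Since 119 is below p* = 130, the floor does not bind and the free-market outcome prevails.
Since the control does not bind, no trades are prevented and deadweight loss is zero.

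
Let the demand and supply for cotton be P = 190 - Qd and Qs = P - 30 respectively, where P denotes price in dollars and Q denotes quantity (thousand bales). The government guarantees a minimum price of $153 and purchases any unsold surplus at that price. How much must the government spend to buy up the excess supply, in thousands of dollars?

13158

Rearranging demand gives Qd = 190 - P. Setting quantity demanded equal to quantity supplied, 190 - P = P - 30, gives P* = 110 and Q* = 80.
Since 153 > 110, the floor is binding.
At P = 153: Qd = 190 - 153 = 37 and Qs = 153 - 30 = 123.
Surplus = Qs - Qd = 86.
Government expenditure = surplus × support price = 86 × 153 = 13158.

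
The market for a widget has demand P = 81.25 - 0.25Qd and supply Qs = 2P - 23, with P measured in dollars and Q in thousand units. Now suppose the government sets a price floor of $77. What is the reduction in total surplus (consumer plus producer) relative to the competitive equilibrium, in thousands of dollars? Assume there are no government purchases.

2166

Rearranging demand gives Qd = 325 - 4P. Equilibrium: 325 - 4P = 2P - 23, so 348 = 6P and P* = 58, Q* = 93.
Since 77 > 58, the floor is binding.
At P = 77: Qd = 325 - 4·77 = 17 and Qs = 2·77 - 23 = 131.
Quantity traded falls to 17. At Q = 17 the demand price is (325 - 17)/4 = 77 and the supply price is (23 + 17)/2 = 20.
Deadweight loss = ½ · (77 - 20) · (93 - 17) = ½ · 57 · 76 = 2166.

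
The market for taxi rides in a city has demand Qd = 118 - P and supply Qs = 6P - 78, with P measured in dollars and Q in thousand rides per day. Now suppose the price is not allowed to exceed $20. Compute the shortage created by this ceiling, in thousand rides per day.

56

Setting quantity demanded equal to quantity supplied, 118 - P = 6P - 78, gives P* = 28 and Q* = 90.
The ceiling of 20 is below the equilibrium price 28, so it binds.
At P = 20: Qd = 118 - 20 = 98 and Qs = 6·20 - 78 = 42.
Shortage = Qd - Qs = 98 - 42 = 56.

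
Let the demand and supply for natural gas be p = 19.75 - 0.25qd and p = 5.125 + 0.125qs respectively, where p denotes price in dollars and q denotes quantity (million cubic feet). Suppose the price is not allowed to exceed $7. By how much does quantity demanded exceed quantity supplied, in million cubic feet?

36

Rearranging demand gives qd = 79 - 4p; rearranging supply gives qs = 8p - 41. Equilibrium: 79 - 4p = 8p - 41, so 120 = 12p and p* = 10, q* = 39.
The ceiling of 7 is below the equilibrium price 10, so it binds.
At p = 7: qd = 79 - 4·7 = 51 and qs = 8·7 - 41 = 15.
Shortage = qd - qs = 51 - 15 = 36.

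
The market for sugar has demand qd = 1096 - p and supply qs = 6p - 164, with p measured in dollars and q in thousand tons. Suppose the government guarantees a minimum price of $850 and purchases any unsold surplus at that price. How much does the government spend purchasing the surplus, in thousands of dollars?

In a free market, 1096 - p = 6p - 164 gives the equilibrium p* = 180, q* = 916.
The floor of 850 is above the equilibrium price 180, so it binds.
At p = 850: qd = 1096 - 850 = 246 and qs = 6·850 - 164 = 4936.
Surplus = qs - qd = 4690.
Government expenditure = surplus × support price = 4690 × 850 = 3986500.

3986500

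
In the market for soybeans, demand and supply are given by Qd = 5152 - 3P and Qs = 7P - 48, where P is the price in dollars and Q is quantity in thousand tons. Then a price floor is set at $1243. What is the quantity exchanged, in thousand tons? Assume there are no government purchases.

1423

Setting quantity demanded equal to quantity supplied, 5152 - 3P = 7P - 48, gives P* = 520 and Q* = 3592.
Because the floor (1243) lies above the market-clearing price, it is binding.
At P = 1243: Qd = 5152 - 3·1243 = 1423 and Qs = 7·1243 - 48 = 8653.
The quantity actually transacted is the short side, demand: 1423.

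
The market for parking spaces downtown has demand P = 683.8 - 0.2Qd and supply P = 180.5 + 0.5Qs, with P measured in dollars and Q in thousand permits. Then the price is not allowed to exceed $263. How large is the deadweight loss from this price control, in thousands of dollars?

Rearranging demand gives Qd = 3419 - 5P; rearranging supply gives Qs = 2P - 361. In a free market, 3419 - 5P = 2P - 361 gives the equilibrium P* = 540, Q* = 719.
Because the ceiling (263) lies below the market-clearing price, it is binding.
At P = 263: Qd = 3419 - 5·263 = 2104 and Qs = 2·263 - 361 = 165.
Quantity traded falls to 165. At Q = 165 the demand price is (3419 - 165)/5 = 650.8 and the supply price is (361 + 165)/2 = 263.
Deadweight loss = ½ · (650.8 - 263) · (719 - 165) = ½ · 387.8 · 554 = 107420.6.

107420.6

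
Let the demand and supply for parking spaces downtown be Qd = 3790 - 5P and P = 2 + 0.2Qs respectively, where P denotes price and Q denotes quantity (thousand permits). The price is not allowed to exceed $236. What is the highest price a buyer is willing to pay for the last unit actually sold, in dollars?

524

Rearranging supply gives Qs = 5P - 10. Setting quantity demanded equal to quantity supplied, 3790 - 5P = 5P - 10, gives P* = 380 and Q* = 1890.
Since 236 < 380, the ceiling is binding.
At P = 236: Qd = 3790 - 5·236 = 2610 and Qs = 5·236 - 10 = 1170.
Only 1170 units reach the market. On the demand curve, the marginal buyer's willingness to pay at Q = 1170 is (3790 - 1170)/5 = 524.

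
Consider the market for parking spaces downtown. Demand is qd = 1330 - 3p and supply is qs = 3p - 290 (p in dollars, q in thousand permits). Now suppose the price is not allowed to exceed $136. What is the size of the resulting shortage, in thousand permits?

Without the control the market clears where 1330 - 3p = 3p - 290, i.e. p* = 270 and q* = 520.
Because the ceiling (136) lies below the market-clearing price, it is binding.
At p = 136: qd = 1330 - 3·136 = 922 and qs = 3·136 - 290 = 118.
Shortage = qd - qs = 922 - 118 = 804.

804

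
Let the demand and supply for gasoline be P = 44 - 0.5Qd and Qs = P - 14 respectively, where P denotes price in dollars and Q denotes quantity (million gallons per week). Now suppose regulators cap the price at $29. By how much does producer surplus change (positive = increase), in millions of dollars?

-87.5

Rearranging demand gives Qd = 88 - 2P. Setting quantity demanded equal to quantity supplied, 88 - 2P = P - 14, gives P* = 34 and Q* = 20.
Since 29 < 34, the ceiling is binding.
At P = 29: Qd = 88 - 2·29 = 30 and Qs = 29 - 14 = 15.
Producer surplus without the control is ½ · (34 - 14) · 20 = 200.
With the ceiling, producers sell 15 units at 29, so PS = ½ · (29 - 14) · 15 = 112.5.
Change in producer surplus = 112.5 - 200 = -87.5.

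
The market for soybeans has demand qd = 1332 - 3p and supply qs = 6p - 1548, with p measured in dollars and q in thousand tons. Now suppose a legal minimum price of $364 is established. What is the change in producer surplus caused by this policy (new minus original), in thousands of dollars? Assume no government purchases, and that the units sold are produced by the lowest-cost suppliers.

In a free market, 1332 - 3p = 6p - 1548 gives the equilibrium p* = 320, q* = 372.
The floor of 364 is above the equilibrium price 320, so it binds.
At p = 364: qd = 1332 - 3·364 = 240 and qs = 6·364 - 1548 = 636.
Producer surplus without the control is ½ · (320 - 258) · 372 = 11532.
With the floor, 240 units are sold at 364. The supply price at q = 240 is 298, so PS = ½ · [(364 - 258) + (364 - 298)] · 240 = 20640.
Change in producer surplus = 20640 - 11532 = 9108.

9108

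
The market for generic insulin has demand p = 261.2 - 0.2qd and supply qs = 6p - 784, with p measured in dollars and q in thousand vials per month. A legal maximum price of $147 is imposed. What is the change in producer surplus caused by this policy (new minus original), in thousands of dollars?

Rearranging demand gives qd = 1306 - 5p. Without the control the market clears where 1306 - 5p = 6p - 784, i.e. p* = 190 and q* = 356.
The ceiling of 147 is below the equilibrium price 190, so it binds.
At p = 147: qd = 1306 - 5·147 = 571 and qs = 6·147 - 784 = 98.
Producer surplus without the control is ½ · (190 - 392/3) · 356 = 31684/3.
With the ceiling, producers sell 98 units at 147, so PS = ½ · (147 - 392/3) · 98 = 2401/3.
Change in producer surplus = 2401/3 - 31684/3 = -9761.

-9761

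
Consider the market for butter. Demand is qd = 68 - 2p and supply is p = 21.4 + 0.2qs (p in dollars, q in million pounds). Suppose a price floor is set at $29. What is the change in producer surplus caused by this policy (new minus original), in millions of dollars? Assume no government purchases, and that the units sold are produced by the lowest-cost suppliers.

33.6

Rearranging supply gives qs = 5p - 107. Setting quantity demanded equal to quantity supplied, 68 - 2p = 5p - 107, gives p* = 25 and q* = 18.
Since 29 > 25, the floor is binding.
At p = 29: qd = 68 - 2·29 = 10 and qs = 5·29 - 107 = 38.
Producer surplus without the control is ½ · (25 - 21.4) · 18 = 32.4.
With the floor, 10 units are sold at 29. The supply price at q = 10 is 23.4, so PS = ½ · [(29 - 21.4) + (29 - 23.4)] · 10 = 66.
Change in producer surplus = 66 - 32.4 = 33.6.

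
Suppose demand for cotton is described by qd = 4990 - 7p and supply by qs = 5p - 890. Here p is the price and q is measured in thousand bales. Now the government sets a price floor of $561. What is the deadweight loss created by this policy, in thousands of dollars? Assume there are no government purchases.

42344.4

Setting quantity demanded equal to quantity supplied, 4990 - 7p = 5p - 890, gives p* = 490 and q* = 1560.
The floor of 561 is above the equilibrium price 490, so it binds.
At p = 561: qd = 4990 - 7·561 = 1063 and qs = 5·561 - 890 = 1915.
Quantity traded falls to 1063. At q = 1063 the demand price is (4990 - 1063)/7 = 561 and the supply price is (890 + 1063)/5 = 390.6.
Deadweight loss = ½ · (561 - 390.6) · (1560 - 1063) = ½ · 170.4 · 497 = 42344.4.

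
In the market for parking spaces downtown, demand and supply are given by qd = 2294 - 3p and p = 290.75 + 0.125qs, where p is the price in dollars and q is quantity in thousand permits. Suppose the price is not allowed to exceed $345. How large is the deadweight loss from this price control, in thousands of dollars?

Rearranging supply gives qs = 8p - 2326. In a free market, 2294 - 3p = 8p - 2326 gives the equilibrium p* = 420, q* = 1034.
Because the ceiling (345) lies below the market-clearing price, it is binding.
At p = 345: qd = 2294 - 3·345 = 1259 and qs = 8·345 - 2326 = 434.
Quantity traded falls to 434. At q = 434 the demand price is (2294 - 434)/3 = 620 and the supply price is (2326 + 434)/8 = 345.
Deadweight loss = ½ · (620 - 345) · (1034 - 434) = ½ · 275 · 600 = 82500.

82500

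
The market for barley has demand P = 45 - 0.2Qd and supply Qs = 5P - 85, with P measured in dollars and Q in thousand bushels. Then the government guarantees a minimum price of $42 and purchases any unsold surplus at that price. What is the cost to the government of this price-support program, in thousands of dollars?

4620

Rearranging demand gives Qd = 225 - 5P. In a free market, 225 - 5P = 5P - 85 gives the equilibrium P* = 31, Q* = 70.
Because the floor (42) lies above the market-clearing price, it is binding.
At P = 42: Qd = 225 - 5·42 = 15 and Qs = 5·42 - 85 = 125.
Surplus = Qs - Qd = 110.
Government expenditure = surplus × support price = 110 × 42 = 4620.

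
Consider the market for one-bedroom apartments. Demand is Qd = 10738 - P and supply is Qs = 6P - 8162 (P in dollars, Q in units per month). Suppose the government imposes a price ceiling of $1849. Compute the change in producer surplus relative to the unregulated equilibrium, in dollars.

Setting quantity demanded equal to quantity supplied, 10738 - P = 6P - 8162, gives P* = 2700 and Q* = 8038.
Because the ceiling (1849) lies below the market-clearing price, it is binding.
At P = 1849: Qd = 10738 - 1849 = 8889 and Qs = 6·1849 - 8162 = 2932.
Producer surplus without the control is ½ · (2700 - 4081/3) · 8038 = 16152361/3.
With the ceiling, producers sell 2932 units at 1849, so PS = ½ · (1849 - 4081/3) · 2932 = 2149156/3.
Change in producer surplus = 2149156/3 - 16152361/3 = -4667735.

-4667735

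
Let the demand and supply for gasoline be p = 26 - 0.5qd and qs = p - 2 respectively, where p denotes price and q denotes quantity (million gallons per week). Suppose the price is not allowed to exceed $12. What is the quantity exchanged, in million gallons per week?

10

Rearranging demand gives qd = 52 - 2p. Without the control the market clears where 52 - 2p = p - 2, i.e. p* = 18 and q* = 16.
Since 12 < 18, the ceiling is binding.
At p = 12: qd = 52 - 2·12 = 28 and qs = 12 - 2 = 10.
The quantity actually transacted is the short side, supply: 10.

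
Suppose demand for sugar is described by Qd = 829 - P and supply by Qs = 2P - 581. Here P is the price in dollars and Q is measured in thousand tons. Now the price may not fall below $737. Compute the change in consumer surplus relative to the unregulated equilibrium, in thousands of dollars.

In a free market, 829 - P = 2P - 581 gives the equilibrium P* = 470, Q* = 359.
Since 737 > 470, the floor is binding.
At P = 737: Qd = 829 - 737 = 92 and Qs = 2·737 - 581 = 893.
Consumer surplus without the control is ½ · (829 - 470) · 359 = 64440.5.
With the floor, consumers buy 92 units at 737, so CS = ½ · (829 - 737) · 92 = 4232.
Change in consumer surplus = 4232 - 64440.5 = -60208.5.

-60208.5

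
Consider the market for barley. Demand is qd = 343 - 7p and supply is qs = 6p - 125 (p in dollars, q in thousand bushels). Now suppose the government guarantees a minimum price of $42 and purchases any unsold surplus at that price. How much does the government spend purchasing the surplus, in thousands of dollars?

3276

Equilibrium: 343 - 7p = 6p - 125, so 468 = 13p and p* = 36, q* = 91.
The floor of 42 is above the equilibrium price 36, so it binds.
At p = 42: qd = 343 - 7·42 = 49 and qs = 6·42 - 125 = 127.
Surplus = qs - qd = 78.
Government expenditure = surplus × support price = 78 × 42 = 3276.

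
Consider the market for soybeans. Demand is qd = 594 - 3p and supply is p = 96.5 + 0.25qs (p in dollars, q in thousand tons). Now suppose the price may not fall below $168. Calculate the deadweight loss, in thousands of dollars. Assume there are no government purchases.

2058

Rearranging supply gives qs = 4p - 386. In a free market, 594 - 3p = 4p - 386 gives the equilibrium p* = 140, q* = 174.
Because the floor (168) lies above the market-clearing price, it is binding.
At p = 168: qd = 594 - 3·168 = 90 and qs = 4·168 - 386 = 286.
Quantity traded falls to 90. At q = 90 the demand price is (594 - 90)/3 = 168 and the supply price is (386 + 90)/4 = 119.
Deadweight loss = ½ · (168 - 119) · (174 - 90) = ½ · 49 · 84 = 2058.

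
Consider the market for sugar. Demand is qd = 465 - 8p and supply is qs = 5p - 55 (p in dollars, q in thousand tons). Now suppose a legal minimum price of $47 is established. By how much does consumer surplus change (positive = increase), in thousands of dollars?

Without the control the market clears where 465 - 8p = 5p - 55, i.e. p* = 40 and q* = 145.
Because the floor (47) lies above the market-clearing price, it is binding.
At p = 47: qd = 465 - 8·47 = 89 and qs = 5·47 - 55 = 180.
Consumer surplus without the control is ½ · (58.125 - 40) · 145 = 1314.0625.
With the floor, consumers buy 89 units at 47, so CS = ½ · (58.125 - 47) · 89 = 495.0625.
Change in consumer surplus = 495.0625 - 1314.0625 = -819.

-819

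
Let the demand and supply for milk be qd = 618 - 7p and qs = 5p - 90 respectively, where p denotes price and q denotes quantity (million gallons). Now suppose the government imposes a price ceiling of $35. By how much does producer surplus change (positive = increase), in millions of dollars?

-3480

Equilibrium: 618 - 7p = 5p - 90, so 708 = 12p and p* = 59, q* = 205.
Because the ceiling (35) lies below the market-clearing price, it is binding.
At p = 35: qd = 618 - 7·35 = 373 and qs = 5·35 - 90 = 85.
Producer surplus without the control is ½ · (59 - 18) · 205 = 4202.5.
With the ceiling, producers sell 85 units at 35, so PS = ½ · (35 - 18) · 85 = 722.5.
Change in producer surplus = 722.5 - 4202.5 = -3480.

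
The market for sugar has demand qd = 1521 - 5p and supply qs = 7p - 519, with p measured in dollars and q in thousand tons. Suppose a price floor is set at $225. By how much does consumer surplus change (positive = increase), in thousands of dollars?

Equilibrium: 1521 - 5p = 7p - 519, so 2040 = 12p and p* = 170, q* = 671.
The floor of 225 is above the equilibrium price 170, so it binds.
At p = 225: qd = 1521 - 5·225 = 396 and qs = 7·225 - 519 = 1056.
Consumer surplus without the control is ½ · (304.2 - 170) · 671 = 45024.1.
With the floor, consumers buy 396 units at 225, so CS = ½ · (304.2 - 225) · 396 = 15681.6.
Change in consumer surplus = 15681.6 - 45024.1 = -29342.5.

-29342.5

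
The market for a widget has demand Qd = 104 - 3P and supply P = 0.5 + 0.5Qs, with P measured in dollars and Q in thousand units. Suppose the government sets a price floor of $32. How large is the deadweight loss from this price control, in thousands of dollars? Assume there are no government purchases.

453.75

Rearranging supply gives Qs = 2P - 1. Without the control the market clears where 104 - 3P = 2P - 1, i.e. P* = 21 and Q* = 41.
Because the floor (32) lies above the market-clearing price, it is binding.
At P = 32: Qd = 104 - 3·32 = 8 and Qs = 2·32 - 1 = 63.
Quantity traded falls to 8. At Q = 8 the demand price is (104 - 8)/3 = 32 and the supply price is (1 + 8)/2 = 4.5.
Deadweight loss = ½ · (32 - 4.5) · (41 - 8) = ½ · 27.5 · 33 = 453.75.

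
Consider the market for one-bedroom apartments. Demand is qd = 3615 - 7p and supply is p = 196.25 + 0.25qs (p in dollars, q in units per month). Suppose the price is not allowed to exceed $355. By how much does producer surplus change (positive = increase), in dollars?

Rearranging supply gives qs = 4p - 785. Without the control the market clears where 3615 - 7p = 4p - 785, i.e. p* = 400 and q* = 815.
Because the ceiling (355) lies below the market-clearing price, it is binding.
At p = 355: qd = 3615 - 7·355 = 1130 and qs = 4·355 - 785 = 635.
Producer surplus without the control is ½ · (400 - 196.25) · 815 = 83028.125.
With the ceiling, producers sell 635 units at 355, so PS = ½ · (355 - 196.25) · 635 = 50403.125.
Change in producer surplus = 50403.125 - 83028.125 = -32625.

-32625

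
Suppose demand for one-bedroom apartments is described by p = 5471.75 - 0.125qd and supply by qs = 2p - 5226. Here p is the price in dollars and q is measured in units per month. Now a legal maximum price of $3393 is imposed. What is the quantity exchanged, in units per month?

Rearranging demand gives qd = 43774 - 8p. Without the control the market clears where 43774 - 8p = 2p - 5226, i.e. p* = 4900 and q* = 4574.
Since 3393 < 4900, the ceiling is binding.
At p = 3393: qd = 43774 - 8·3393 = 16630 and qs = 2·3393 - 5226 = 1560.
The quantity actually transacted is the short side, supply: 1560.

1560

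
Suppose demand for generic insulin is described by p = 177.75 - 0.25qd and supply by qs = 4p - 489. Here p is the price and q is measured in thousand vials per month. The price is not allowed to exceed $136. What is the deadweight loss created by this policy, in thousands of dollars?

784

Rearranging demand gives qd = 711 - 4p. Equilibrium: 711 - 4p = 4p - 489, so 1200 = 8p and p* = 150, q* = 111.
Because the ceiling (136) lies below the market-clearing price, it is binding.
At p = 136: qd = 711 - 4·136 = 167 and qs = 4·136 - 489 = 55.
Quantity traded falls to 55. At q = 55 the demand price is (711 - 55)/4 = 164 and the supply price is (489 + 55)/4 = 136.
Deadweight loss = ½ · (164 - 136) · (111 - 55) = ½ · 28 · 56 = 784.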